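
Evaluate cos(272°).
cos(272°) = 0.0349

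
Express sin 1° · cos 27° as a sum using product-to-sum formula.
sin 1° cos 27° = (1/2)[sin(1°+27°) + sin(1°-27°)]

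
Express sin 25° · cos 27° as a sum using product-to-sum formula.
sin 25° cos 27° = (1/2)[sin(25°+27°) + sin(25°-27°)]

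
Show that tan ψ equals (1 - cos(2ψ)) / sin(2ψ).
RHS = 2sin²ψ / (2 sin ψ cos ψ) = sin ψ/cos ψ = tan ψ = LHS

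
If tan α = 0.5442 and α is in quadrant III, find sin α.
sin α = -0.478 (using tan²α + 1 = sec²α)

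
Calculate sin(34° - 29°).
sin(34° - 29°) = sin 34° cos 29° - cos 34° sin 29° = 0.08716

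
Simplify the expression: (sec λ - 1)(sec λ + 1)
(sec λ - 1)(sec λ + 1) = tan²λ (using Diff. of squares)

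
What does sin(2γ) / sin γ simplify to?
sin(2γ) / sin γ = 2 cos γ (using Double angle)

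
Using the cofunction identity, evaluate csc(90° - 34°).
csc(90° - 34°) = sec(34°) = 1.206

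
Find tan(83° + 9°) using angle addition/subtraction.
tan(83° + 9°) = (tan 83° + tan 9°)/(1 - tan 83° tan 9°) = -28.64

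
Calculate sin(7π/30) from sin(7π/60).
sin(7π/30) = 2 sin 7π/60 cos 7π/60 = 0.6691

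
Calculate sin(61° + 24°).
sin(61° + 24°) = sin 61° cos 24° + cos 61° sin 24° = 0.9962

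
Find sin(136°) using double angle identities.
sin(136°) = 2 sin 68° cos 68° = 0.6947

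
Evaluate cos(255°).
cos(255°) = -(√6-√2)/4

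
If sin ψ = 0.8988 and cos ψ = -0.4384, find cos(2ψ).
cos(2ψ) = cos²ψ - sin²ψ = -0.6156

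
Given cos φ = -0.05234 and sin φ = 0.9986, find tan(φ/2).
tan(φ/2) = sin φ / (1 + cos φ) = 1.054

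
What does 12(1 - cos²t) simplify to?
12(1 - cos²t) = 12(sin²t) (using Pythagorean identity)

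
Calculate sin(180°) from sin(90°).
sin(180°) = 2 sin 90° cos 90° = 0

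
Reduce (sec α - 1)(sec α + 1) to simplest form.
(sec α - 1)(sec α + 1) = tan²α (using Diff. of squares)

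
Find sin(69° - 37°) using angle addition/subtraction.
sin(69° - 37°) = sin 69° cos 37° - cos 69° sin 37° = 0.5299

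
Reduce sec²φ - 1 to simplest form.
sec²φ - 1 = tan²φ (using Pythagorean identity)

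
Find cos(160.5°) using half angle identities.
cos(160.5°) = -√((1 + cos 321°)/2) = -0.9426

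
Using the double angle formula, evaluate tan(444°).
tan(444°) = 2 tan 222° / (1 - tan²222°) = 9.514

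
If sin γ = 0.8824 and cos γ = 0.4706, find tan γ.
tan γ = sin γ / cos γ = 1.875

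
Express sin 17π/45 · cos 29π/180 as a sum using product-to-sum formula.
sin 17π/45 cos 29π/180 = (1/2)[sin(17π/45+29π/180) + sin(17π/45-29π/180)]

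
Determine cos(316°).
cos(316°) = 0.7193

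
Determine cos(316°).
cos(316°) = 0.7193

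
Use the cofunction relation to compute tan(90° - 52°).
tan(90° - 52°) = cot(52°) = 0.7813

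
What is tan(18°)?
tan(18°) = 0.3249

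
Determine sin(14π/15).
sin(14π/15) = 0.2079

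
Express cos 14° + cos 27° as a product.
cos 14° + cos 27° = 2 cos(20.5°) cos(-6.5°)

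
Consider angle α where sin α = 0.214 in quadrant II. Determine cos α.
cos α = ±√(1 - sin²α) = -0.9768 (negative in QII)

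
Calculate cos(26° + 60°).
cos(26° + 60°) = cos 26° cos 60° - sin 26° sin 60° = 0.06976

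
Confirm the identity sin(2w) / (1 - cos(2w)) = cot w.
LHS = 2 sin w cos w / (2sin²w) = cos w/sin w = cot w = RHS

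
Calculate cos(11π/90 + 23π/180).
cos(11π/90 + 23π/180) = cos 11π/90 cos 23π/180 - sin 11π/90 sin 23π/180 = √2/2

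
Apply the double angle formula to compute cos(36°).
cos(36°) = cos²18° - sin²18° = 0.809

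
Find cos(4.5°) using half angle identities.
cos(4.5°) = √((1 + cos 9°)/2) = 0.9969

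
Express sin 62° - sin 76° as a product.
sin 62° - sin 76° = 2 cos(69°) sin(-7°)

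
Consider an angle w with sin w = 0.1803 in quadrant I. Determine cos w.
cos w = √(1 - sin²w) = 0.9836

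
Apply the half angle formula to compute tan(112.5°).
tan(112.5°) = sin 225° / (1 + cos 225°) = -2.414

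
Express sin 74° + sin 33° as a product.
sin 74° + sin 33° = 2 sin(53.5°) cos(20.5°)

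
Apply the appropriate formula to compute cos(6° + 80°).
cos(6° + 80°) = cos 6° cos 80° - sin 6° sin 80° = 0.06976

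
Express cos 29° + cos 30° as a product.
cos 29° + cos 30° = 2 cos(29.5°) cos(-0.5°)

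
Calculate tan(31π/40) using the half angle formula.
tan(31π/40) = sin 31π/20 / (1 + cos 31π/20) = -0.8541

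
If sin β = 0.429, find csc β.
csc β = 1/sin β = 2.331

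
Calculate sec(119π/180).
sec(119π/180) = -2.063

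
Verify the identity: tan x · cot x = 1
LHS = (sin x/cos x) · (cos x/sin x) = 1 = RHS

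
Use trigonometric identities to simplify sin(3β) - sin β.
sin(3β) - sin β = 2 cos(2β) sin β (using Sum-to-product)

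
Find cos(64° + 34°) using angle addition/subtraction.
cos(64° + 34°) = cos 64° cos 34° - sin 64° sin 34° = -0.1392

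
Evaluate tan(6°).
tan(6°) = 0.1051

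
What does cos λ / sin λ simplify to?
cos λ / sin λ = cot λ (using Quotient identity)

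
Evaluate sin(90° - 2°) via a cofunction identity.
sin(90° - 2°) = cos(2°) = 0.9994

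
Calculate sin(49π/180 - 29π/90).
sin(49π/180 - 29π/90) = sin 49π/180 cos 29π/90 - cos 49π/180 sin 29π/90 = -0.1564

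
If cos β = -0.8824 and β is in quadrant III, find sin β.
sin β = -0.4705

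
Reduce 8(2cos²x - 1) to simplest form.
8(2cos²x - 1) = 8(cos(2x)) (using Double angle)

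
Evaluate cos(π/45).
cos(π/45) = 0.9976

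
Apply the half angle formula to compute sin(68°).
sin(68°) = √((1 - cos 136°)/2) = 0.9272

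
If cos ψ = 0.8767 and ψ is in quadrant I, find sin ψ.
sin ψ = 0.481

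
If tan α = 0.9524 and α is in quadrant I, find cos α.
cos α = 0.7241 (using tan²α + 1 = sec²α)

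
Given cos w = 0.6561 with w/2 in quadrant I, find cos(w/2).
cos(w/2) = ±√((1 + cos w)/2); positive since w/2 ∈ QI, so cos(w/2) = 0.91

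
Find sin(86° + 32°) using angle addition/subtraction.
sin(86° + 32°) = sin 86° cos 32° + cos 86° sin 32° = 0.8829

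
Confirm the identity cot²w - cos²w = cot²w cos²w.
LHS = cos²w/sin²w - cos²w = cos²w(1/sin²w - 1) = cos²w · (1 - sin²w)/sin²w = cos²w · cos²w/sin²w = cos²w · cot²w = RHS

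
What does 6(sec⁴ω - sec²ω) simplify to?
6(sec⁴ω - sec²ω) = 6(tan⁴ω + tan²ω) (using Pythagorean)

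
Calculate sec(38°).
sec(38°) = 1.269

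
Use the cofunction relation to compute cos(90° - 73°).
cos(90° - 73°) = sin(73°) = 0.9563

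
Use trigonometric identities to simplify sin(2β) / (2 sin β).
sin(2β) / (2 sin β) = cos β (using Double angle)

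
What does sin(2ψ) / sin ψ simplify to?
sin(2ψ) / sin ψ = 2 cos ψ (using Double angle)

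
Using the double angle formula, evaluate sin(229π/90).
sin(229π/90) = 2 sin 229π/180 cos 229π/180 = 0.9903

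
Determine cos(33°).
cos(33°) = 0.8387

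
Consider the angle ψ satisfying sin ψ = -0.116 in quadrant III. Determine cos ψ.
cos ψ = ±√(1 - sin²ψ) = -0.9932 (negative in QIII)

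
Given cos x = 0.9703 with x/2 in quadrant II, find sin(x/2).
sin(x/2) = ±√((1 - cos x)/2); positive since x/2 ∈ QII, so sin(x/2) = 0.1219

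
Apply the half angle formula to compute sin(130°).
sin(130°) = √((1 - cos 260°)/2) = 0.766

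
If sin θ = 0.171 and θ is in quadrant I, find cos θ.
cos θ = 0.9853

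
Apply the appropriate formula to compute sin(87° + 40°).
sin(87° + 40°) = sin 87° cos 40° + cos 87° sin 40° = 0.7986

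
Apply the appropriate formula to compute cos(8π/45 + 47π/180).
cos(8π/45 + 47π/180) = cos 8π/45 cos 47π/180 - sin 8π/45 sin 47π/180 = 0.1908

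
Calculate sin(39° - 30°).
sin(39° - 30°) = sin 39° cos 30° - cos 39° sin 30° = 0.1564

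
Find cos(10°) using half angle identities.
cos(10°) = √((1 + cos 20°)/2) = 0.9848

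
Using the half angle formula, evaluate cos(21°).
cos(21°) = √((1 + cos 42°)/2) = 0.9336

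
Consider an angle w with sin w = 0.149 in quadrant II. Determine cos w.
cos w = ±√(1 - sin²w) = -0.9888 (negative in QII)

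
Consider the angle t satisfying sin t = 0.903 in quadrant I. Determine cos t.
cos t = √(1 - sin²t) = 0.4296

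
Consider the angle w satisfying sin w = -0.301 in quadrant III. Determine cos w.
cos w = ±√(1 - sin²w) = -0.9536 (negative in QIII)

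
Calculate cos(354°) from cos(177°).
cos(354°) = cos²177° - sin²177° = 0.9945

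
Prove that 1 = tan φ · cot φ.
RHS = (sin φ/cos φ) · (cos φ/sin φ) = 1 = LHS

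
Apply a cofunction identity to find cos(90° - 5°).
cos(90° - 5°) = sin(5°) = 0.08716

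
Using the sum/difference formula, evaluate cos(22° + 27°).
cos(22° + 27°) = cos 22° cos 27° - sin 22° sin 27° = 0.6561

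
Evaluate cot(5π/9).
cot(5π/9) = -0.1763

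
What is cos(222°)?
cos(222°) = -0.7431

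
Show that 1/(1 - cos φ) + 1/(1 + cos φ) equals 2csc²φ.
LHS = [(1 + cos φ) + (1 - cos φ)] / [(1 - cos φ)(1 + cos φ)] = 2/(1 - cos²φ) = 2/sin²φ = 2csc²φ = RHS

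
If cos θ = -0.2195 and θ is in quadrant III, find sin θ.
sin θ = -0.9756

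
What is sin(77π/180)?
sin(77π/180) = 0.9744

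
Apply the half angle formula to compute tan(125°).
tan(125°) = sin 250° / (1 + cos 250°) = -1.428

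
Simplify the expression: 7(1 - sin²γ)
7(1 - sin²γ) = 7(cos²γ) (using Pythagorean identity)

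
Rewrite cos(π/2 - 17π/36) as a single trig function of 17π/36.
cos(π/2 - 17π/36) = sin(17π/36)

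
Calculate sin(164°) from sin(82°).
sin(164°) = 2 sin 82° cos 82° = 0.2756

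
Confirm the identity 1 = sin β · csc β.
RHS = sin β · (1/sin β) = 1 = LHS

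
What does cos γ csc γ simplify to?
cos γ csc γ = cot γ (using Reciprocal + quotient)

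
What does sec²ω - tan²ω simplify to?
sec²ω - tan²ω = 1 (using Pythagorean identity)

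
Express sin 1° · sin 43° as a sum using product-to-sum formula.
sin 1° sin 43° = (1/2)[cos(1°-43°) - cos(1°+43°)]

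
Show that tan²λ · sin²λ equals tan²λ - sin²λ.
RHS = sin²λ/cos²λ - sin²λ = sin²λ(1/cos²λ - 1) = sin²λ · (1 - cos²λ)/cos²λ = sin²λ · sin²λ/cos²λ = sin²λ · tan²λ = LHS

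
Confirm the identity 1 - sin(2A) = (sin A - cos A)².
RHS = sin²A - 2 sin A cos A + cos²A = (sin²A + cos²A) - 2 sin A cos A = 1 - sin(2A) = LHS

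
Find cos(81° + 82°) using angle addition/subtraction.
cos(81° + 82°) = cos 81° cos 82° - sin 81° sin 82° = -0.9563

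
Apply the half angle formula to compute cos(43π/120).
cos(43π/120) = √((1 + cos 43π/60)/2) = 0.4305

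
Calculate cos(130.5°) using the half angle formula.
cos(130.5°) = -√((1 + cos 261°)/2) = -0.6494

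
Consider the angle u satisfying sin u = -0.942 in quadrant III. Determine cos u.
cos u = ±√(1 - sin²u) = -0.3356 (negative in QIII)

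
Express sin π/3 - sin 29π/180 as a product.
sin π/3 - sin 29π/180 = 2 cos(89π/360) sin(31π/360)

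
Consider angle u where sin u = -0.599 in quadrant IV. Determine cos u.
cos u = √(1 - sin²u) = 0.8007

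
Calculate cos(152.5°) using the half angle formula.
cos(152.5°) = -√((1 + cos 305°)/2) = -0.887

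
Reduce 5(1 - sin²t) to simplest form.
5(1 - sin²t) = 5(cos²t) (using Pythagorean identity)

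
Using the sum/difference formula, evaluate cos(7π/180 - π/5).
cos(7π/180 - π/5) = cos 7π/180 cos π/5 + sin 7π/180 sin π/5 = 0.8746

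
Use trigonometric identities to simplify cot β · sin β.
cot β · sin β = cos β (using Quotient identity)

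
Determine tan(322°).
tan(322°) = -0.7813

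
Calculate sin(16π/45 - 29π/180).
sin(16π/45 - 29π/180) = sin 16π/45 cos 29π/180 - cos 16π/45 sin 29π/180 = 0.5736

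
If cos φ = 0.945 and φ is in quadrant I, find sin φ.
sin φ = 0.3271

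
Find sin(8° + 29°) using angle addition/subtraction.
sin(8° + 29°) = sin 8° cos 29° + cos 8° sin 29° = 0.6018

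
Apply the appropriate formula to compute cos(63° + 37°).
cos(63° + 37°) = cos 63° cos 37° - sin 63° sin 37° = -0.1736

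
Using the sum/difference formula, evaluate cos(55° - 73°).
cos(55° - 73°) = cos 55° cos 73° + sin 55° sin 73° = 0.9511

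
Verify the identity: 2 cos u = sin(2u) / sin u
RHS = 2 sin u cos u / sin u = 2 cos u = LHS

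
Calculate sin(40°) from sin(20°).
sin(40°) = 2 sin 20° cos 20° = 0.6428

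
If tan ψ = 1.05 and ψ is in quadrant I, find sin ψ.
sin ψ = 0.7241 (using tan²ψ + 1 = sec²ψ)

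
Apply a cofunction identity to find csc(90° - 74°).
csc(90° - 74°) = sec(74°) = 3.628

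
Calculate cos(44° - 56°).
cos(44° - 56°) = cos 44° cos 56° + sin 44° sin 56° = 0.9781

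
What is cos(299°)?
cos(299°) = 0.4848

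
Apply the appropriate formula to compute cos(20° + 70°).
cos(20° + 70°) = cos 20° cos 70° - sin 20° sin 70° = 0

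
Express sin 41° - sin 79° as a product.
sin 41° - sin 79° = 2 cos(60°) sin(-19°)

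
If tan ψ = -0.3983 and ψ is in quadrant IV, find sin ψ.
sin ψ = -0.37 (using tan²ψ + 1 = sec²ψ)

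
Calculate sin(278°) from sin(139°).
sin(278°) = 2 sin 139° cos 139° = -0.9903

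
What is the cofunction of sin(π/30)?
sin(π/30) = cos(π/2 - π/30) = cos(7π/15)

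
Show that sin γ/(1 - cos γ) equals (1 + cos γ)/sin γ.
LHS = sin γ(1 + cos γ) / ((1 - cos γ)(1 + cos γ)) = sin γ(1 + cos γ) / (1 - cos²γ) = sin γ(1 + cos γ) / sin²γ = (1 + cos γ)/sin γ = RHS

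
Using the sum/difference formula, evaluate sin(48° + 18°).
sin(48° + 18°) = sin 48° cos 18° + cos 48° sin 18° = 0.9135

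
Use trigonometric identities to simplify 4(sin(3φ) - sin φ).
4(sin(3φ) - sin φ) = 4(2 cos(2φ) sin φ) (using Sum-to-product)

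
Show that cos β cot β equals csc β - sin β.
RHS = 1/sin β - sin β = (1 - sin²β)/sin β = cos²β/sin β = cos β · (cos β/sin β) = cos β cot β = LHS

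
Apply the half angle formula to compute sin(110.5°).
sin(110.5°) = √((1 - cos 221°)/2) = 0.9367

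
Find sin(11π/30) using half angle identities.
sin(11π/30) = √((1 - cos 11π/15)/2) = 0.9135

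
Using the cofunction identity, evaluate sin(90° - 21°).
sin(90° - 21°) = cos(21°) = 0.9336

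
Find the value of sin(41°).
sin(41°) = 0.6561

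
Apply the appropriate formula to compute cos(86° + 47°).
cos(86° + 47°) = cos 86° cos 47° - sin 86° sin 47° = -0.682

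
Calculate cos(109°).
cos(109°) = -0.3256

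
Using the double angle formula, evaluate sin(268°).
sin(268°) = 2 sin 134° cos 134° = -0.9994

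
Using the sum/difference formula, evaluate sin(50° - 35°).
sin(50° - 35°) = sin 50° cos 35° - cos 50° sin 35° = (√6-√2)/4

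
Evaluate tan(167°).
tan(167°) = -0.2309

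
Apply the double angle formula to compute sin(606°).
sin(606°) = 2 sin 303° cos 303° = -0.9135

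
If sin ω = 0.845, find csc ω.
csc ω = 1/sin ω = 1.183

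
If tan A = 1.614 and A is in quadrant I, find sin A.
sin A = 0.8501 (using tan²A + 1 = sec²A)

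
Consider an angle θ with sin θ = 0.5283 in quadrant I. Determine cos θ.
cos θ = √(1 - sin²θ) = 0.8491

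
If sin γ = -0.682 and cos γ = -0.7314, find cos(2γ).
cos(2γ) = cos²γ - sin²γ = 0.06982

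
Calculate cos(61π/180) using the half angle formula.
cos(61π/180) = √((1 + cos 61π/90)/2) = 0.4848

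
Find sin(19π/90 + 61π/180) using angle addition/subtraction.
sin(19π/90 + 61π/180) = sin 19π/90 cos 61π/180 + cos 19π/90 sin 61π/180 = 0.9877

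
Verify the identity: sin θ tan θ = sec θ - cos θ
RHS = 1/cos θ - cos θ = (1 - cos²θ)/cos θ = sin²θ/cos θ = sin θ · (sin θ/cos θ) = sin θ tan θ = LHS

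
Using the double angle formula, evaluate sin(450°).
sin(450°) = 2 sin 225° cos 225° = 1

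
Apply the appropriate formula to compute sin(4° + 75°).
sin(4° + 75°) = sin 4° cos 75° + cos 4° sin 75° = 0.9816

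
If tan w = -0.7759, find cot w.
cot w = 1/tan w = -1.289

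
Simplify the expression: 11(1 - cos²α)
11(1 - cos²α) = 11(sin²α) (using Pythagorean identity)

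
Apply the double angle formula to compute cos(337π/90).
cos(337π/90) = cos²337π/180 - sin²337π/180 = 0.6947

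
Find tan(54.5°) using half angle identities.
tan(54.5°) = sin 109° / (1 + cos 109°) = 1.402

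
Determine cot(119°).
cot(119°) = -0.5543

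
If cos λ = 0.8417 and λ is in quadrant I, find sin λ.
sin λ = 0.5399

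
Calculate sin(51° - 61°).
sin(51° - 61°) = sin 51° cos 61° - cos 51° sin 61° = -0.1736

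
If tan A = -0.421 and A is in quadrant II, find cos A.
cos A = -0.9217 (using tan²A + 1 = sec²A)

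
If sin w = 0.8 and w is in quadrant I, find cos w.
cos w = 0.6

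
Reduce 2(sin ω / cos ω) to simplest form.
2(sin ω / cos ω) = 2(tan ω) (using Quotient identity)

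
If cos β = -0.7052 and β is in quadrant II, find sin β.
sin β = 0.709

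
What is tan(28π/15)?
tan(28π/15) = -0.4452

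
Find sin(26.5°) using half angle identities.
sin(26.5°) = √((1 - cos 53°)/2) = 0.4462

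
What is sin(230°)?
sin(230°) = -0.766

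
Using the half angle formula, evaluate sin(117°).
sin(117°) = √((1 - cos 234°)/2) = 0.891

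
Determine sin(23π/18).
sin(23π/18) = -0.766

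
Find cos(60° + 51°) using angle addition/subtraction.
cos(60° + 51°) = cos 60° cos 51° - sin 60° sin 51° = -0.3584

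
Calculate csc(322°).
csc(322°) = -1.624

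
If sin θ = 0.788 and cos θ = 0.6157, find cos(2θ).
cos(2θ) = cos²θ - sin²θ = -0.2419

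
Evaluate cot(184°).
cot(184°) = 14.3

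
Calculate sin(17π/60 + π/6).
sin(17π/60 + π/6) = sin 17π/60 cos π/6 + cos 17π/60 sin π/6 = 0.9877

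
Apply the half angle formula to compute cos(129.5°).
cos(129.5°) = -√((1 + cos 259°)/2) = -0.6361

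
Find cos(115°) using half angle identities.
cos(115°) = -√((1 + cos 230°)/2) = -0.4226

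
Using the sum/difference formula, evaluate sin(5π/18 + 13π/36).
sin(5π/18 + 13π/36) = sin 5π/18 cos 13π/36 + cos 5π/18 sin 13π/36 = 0.9063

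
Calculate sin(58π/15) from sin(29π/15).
sin(58π/15) = 2 sin 29π/15 cos 29π/15 = -0.4067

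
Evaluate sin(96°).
sin(96°) = 0.9945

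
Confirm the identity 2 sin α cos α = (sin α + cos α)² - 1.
RHS = sin²α + 2 sin α cos α + cos²α - 1 = (sin²α + cos²α) + 2 sin α cos α - 1 = 1 + 2 sin α cos α - 1 = 2 sin α cos α = LHS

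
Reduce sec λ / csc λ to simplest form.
sec λ / csc λ = tan λ (using Reciprocal identities)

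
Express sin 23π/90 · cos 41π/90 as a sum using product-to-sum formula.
sin 23π/90 cos 41π/90 = (1/2)[sin(23π/90+41π/90) + sin(23π/90-41π/90)]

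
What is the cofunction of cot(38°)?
cot(38°) = tan(90° - 38°) = tan(52°)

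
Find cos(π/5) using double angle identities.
cos(π/5) = cos²π/10 - sin²π/10 = 0.809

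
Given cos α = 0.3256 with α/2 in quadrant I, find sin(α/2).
sin(α/2) = ±√((1 - cos α)/2); positive since α/2 ∈ QI, so sin(α/2) = 0.5807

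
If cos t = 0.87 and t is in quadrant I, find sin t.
sin t = 0.4931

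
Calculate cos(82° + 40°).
cos(82° + 40°) = cos 82° cos 40° - sin 82° sin 40° = -0.5299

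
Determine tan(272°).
tan(272°) = -28.64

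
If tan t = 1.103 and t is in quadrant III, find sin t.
sin t = -0.7409 (using tan²t + 1 = sec²t)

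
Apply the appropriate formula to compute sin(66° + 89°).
sin(66° + 89°) = sin 66° cos 89° + cos 66° sin 89° = 0.4226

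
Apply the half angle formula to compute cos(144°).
cos(144°) = -√((1 + cos 288°)/2) = -0.809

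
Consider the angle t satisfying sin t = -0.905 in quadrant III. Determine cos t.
cos t = ±√(1 - sin²t) = -0.4254 (negative in QIII)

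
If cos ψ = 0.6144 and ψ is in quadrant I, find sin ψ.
sin ψ = 0.789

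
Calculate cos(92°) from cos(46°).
cos(92°) = cos²46° - sin²46° = -0.0349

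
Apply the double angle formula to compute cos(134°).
cos(134°) = cos²67° - sin²67° = -0.6947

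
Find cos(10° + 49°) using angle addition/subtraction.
cos(10° + 49°) = cos 10° cos 49° - sin 10° sin 49° = 0.515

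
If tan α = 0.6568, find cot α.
cot α = 1/tan α = 1.523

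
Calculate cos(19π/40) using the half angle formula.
cos(19π/40) = √((1 + cos 19π/20)/2) = 0.07846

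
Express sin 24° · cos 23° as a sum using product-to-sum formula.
sin 24° cos 23° = (1/2)[sin(24°+23°) + sin(24°-23°)]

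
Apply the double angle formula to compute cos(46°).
cos(46°) = cos²23° - sin²23° = 0.6947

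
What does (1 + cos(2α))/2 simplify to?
(1 + cos(2α))/2 = cos²α (using Power reduction)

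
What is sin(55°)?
sin(55°) = 0.8192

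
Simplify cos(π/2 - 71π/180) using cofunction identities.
cos(π/2 - 71π/180) = sin(71π/180)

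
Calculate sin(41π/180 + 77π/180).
sin(41π/180 + 77π/180) = sin 41π/180 cos 77π/180 + cos 41π/180 sin 77π/180 = 0.8829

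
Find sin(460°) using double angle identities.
sin(460°) = 2 sin 230° cos 230° = 0.9848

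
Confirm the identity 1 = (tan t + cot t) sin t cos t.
RHS = (sin t/cos t + cos t/sin t) sin t cos t = ((sin²t + cos²t)/(sin t cos t)) · sin t cos t = sin²t + cos²t = 1 = LHS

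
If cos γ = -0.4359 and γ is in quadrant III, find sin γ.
sin γ = -0.9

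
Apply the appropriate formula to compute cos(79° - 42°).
cos(79° - 42°) = cos 79° cos 42° + sin 79° sin 42° = 0.7986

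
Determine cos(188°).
cos(188°) = -0.9903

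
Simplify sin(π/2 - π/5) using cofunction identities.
sin(π/2 - π/5) = cos(π/5)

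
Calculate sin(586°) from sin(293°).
sin(586°) = 2 sin 293° cos 293° = -0.7193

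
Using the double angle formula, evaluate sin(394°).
sin(394°) = 2 sin 197° cos 197° = 0.5592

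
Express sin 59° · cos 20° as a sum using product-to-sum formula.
sin 59° cos 20° = (1/2)[sin(59°+20°) + sin(59°-20°)]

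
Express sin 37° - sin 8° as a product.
sin 37° - sin 8° = 2 cos(22.5°) sin(14.5°)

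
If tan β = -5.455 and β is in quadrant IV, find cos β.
cos β = 0.1803 (using tan²β + 1 = sec²β)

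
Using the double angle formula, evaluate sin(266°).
sin(266°) = 2 sin 133° cos 133° = -0.9976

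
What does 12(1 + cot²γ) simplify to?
12(1 + cot²γ) = 12(csc²γ) (using Pythagorean identity)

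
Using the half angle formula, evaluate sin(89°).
sin(89°) = √((1 - cos 178°)/2) = 0.9998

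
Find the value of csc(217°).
csc(217°) = -1.662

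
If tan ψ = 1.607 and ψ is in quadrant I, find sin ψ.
sin ψ = 0.849 (using tan²ψ + 1 = sec²ψ)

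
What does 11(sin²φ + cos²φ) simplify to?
11(sin²φ + cos²φ) = 11 (using Pythagorean identity)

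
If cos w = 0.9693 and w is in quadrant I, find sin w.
sin w = 0.2459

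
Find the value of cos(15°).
cos(15°) = (√6+√2)/4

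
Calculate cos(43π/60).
cos(43π/60) = -0.6293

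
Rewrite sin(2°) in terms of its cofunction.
sin(2°) = cos(90° - 2°) = cos(88°)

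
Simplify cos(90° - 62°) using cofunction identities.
cos(90° - 62°) = sin(62°)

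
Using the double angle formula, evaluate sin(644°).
sin(644°) = 2 sin 322° cos 322° = -0.9703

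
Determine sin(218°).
sin(218°) = -0.6157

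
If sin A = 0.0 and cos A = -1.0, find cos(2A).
cos(2A) = cos²A - sin²A = 1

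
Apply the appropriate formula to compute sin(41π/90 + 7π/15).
sin(41π/90 + 7π/15) = sin 41π/90 cos 7π/15 + cos 41π/90 sin 7π/15 = 0.2419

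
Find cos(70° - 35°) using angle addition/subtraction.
cos(70° - 35°) = cos 70° cos 35° + sin 70° sin 35° = 0.8192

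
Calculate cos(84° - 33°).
cos(84° - 33°) = cos 84° cos 33° + sin 84° sin 33° = 0.6293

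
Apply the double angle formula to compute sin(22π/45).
sin(22π/45) = 2 sin 11π/45 cos 11π/45 = 0.9994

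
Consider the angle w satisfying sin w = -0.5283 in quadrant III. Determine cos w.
cos w = ±√(1 - sin²w) = -0.8491 (negative in QIII)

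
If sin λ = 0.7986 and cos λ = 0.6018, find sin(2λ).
sin(2λ) = 2 sin λ cos λ = 0.9612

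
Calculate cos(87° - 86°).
cos(87° - 86°) = cos 87° cos 86° + sin 87° sin 86° = 0.9998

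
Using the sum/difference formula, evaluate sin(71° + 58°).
sin(71° + 58°) = sin 71° cos 58° + cos 71° sin 58° = 0.7771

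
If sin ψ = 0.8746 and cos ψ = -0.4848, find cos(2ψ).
cos(2ψ) = cos²ψ - sin²ψ = -0.5299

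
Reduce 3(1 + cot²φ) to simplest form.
3(1 + cot²φ) = 3(csc²φ) (using Pythagorean identity)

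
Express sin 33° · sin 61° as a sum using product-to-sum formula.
sin 33° sin 61° = (1/2)[cos(33°-61°) - cos(33°+61°)]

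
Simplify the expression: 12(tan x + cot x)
12(tan x + cot x) = 12(sec x csc x) (using Quotient identities)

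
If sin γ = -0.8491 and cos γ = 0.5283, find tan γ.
tan γ = sin γ / cos γ = -1.607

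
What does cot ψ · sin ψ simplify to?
cot ψ · sin ψ = cos ψ (using Quotient identity)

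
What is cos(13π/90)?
cos(13π/90) = 0.8988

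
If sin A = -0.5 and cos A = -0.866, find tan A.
tan A = sin A / cos A = 0.5774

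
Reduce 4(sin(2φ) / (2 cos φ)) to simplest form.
4(sin(2φ) / (2 cos φ)) = 4(sin φ) (using Double angle)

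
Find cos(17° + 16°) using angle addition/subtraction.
cos(17° + 16°) = cos 17° cos 16° - sin 17° sin 16° = 0.8387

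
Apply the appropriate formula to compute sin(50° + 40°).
sin(50° + 40°) = sin 50° cos 40° + cos 50° sin 40° = 1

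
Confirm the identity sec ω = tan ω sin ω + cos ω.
RHS = sin²ω/cos ω + cos ω = (sin²ω + cos²ω)/cos ω = 1/cos ω = sec ω = LHS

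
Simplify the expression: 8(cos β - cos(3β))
8(cos β - cos(3β)) = 8(2 sin(2β) sin β) (using Sum-to-product)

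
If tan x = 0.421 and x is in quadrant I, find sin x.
sin x = 0.388 (using tan²x + 1 = sec²x)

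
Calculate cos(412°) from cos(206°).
cos(412°) = 1 - 2sin²206° = 0.6157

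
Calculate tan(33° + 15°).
tan(33° + 15°) = (tan 33° + tan 15°)/(1 - tan 33° tan 15°) = 1.111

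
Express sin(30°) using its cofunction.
sin(30°) = cos(90° - 30°) = cos(60°)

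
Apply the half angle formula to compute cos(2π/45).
cos(2π/45) = √((1 + cos 4π/45)/2) = 0.9903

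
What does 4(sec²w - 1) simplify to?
4(sec²w - 1) = 4(tan²w) (using Pythagorean identity)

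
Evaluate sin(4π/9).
sin(4π/9) = 0.9848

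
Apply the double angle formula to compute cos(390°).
cos(390°) = cos²195° - sin²195° = √3/2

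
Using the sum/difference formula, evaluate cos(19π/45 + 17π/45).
cos(19π/45 + 17π/45) = cos 19π/45 cos 17π/45 - sin 19π/45 sin 17π/45 = -0.809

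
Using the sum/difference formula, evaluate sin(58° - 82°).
sin(58° - 82°) = sin 58° cos 82° - cos 58° sin 82° = -0.4067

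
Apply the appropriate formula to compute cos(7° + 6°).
cos(7° + 6°) = cos 7° cos 6° - sin 7° sin 6° = 0.9744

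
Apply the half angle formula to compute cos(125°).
cos(125°) = -√((1 + cos 250°)/2) = -0.5736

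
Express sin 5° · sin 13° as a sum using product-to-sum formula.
sin 5° sin 13° = (1/2)[cos(5°-13°) - cos(5°+13°)]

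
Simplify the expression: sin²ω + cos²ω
sin²ω + cos²ω = 1 (using Pythagorean identity)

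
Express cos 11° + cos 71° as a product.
cos 11° + cos 71° = 2 cos(41°) cos(-30°)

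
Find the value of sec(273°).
sec(273°) = 19.11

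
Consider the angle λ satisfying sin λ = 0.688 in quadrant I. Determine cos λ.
cos λ = √(1 - sin²λ) = 0.7257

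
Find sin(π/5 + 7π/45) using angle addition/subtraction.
sin(π/5 + 7π/45) = sin π/5 cos 7π/45 + cos π/5 sin 7π/45 = 0.8988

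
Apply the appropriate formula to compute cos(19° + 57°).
cos(19° + 57°) = cos 19° cos 57° - sin 19° sin 57° = 0.2419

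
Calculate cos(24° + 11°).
cos(24° + 11°) = cos 24° cos 11° - sin 24° sin 11° = 0.8192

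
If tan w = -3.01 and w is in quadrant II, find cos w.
cos w = -0.3153 (using tan²w + 1 = sec²w)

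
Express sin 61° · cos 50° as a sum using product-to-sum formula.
sin 61° cos 50° = (1/2)[sin(61°+50°) + sin(61°-50°)]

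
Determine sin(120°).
sin(120°) = √3/2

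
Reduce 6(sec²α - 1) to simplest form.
6(sec²α - 1) = 6(tan²α) (using Pythagorean identity)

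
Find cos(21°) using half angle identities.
cos(21°) = √((1 + cos 42°)/2) = 0.9336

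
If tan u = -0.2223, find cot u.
cot u = 1/tan u = -4.498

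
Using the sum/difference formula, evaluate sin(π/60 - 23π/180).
sin(π/60 - 23π/180) = sin π/60 cos 23π/180 - cos π/60 sin 23π/180 = -0.342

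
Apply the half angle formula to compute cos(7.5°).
cos(7.5°) = √((1 + cos 15°)/2) = 0.9914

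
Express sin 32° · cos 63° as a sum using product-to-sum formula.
sin 32° cos 63° = (1/2)[sin(32°+63°) + sin(32°-63°)]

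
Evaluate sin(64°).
sin(64°) = 0.8988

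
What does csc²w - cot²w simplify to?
csc²w - cot²w = 1 (using Pythagorean identity)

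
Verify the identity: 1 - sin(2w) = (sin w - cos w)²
RHS = sin²w - 2 sin w cos w + cos²w = (sin²w + cos²w) - 2 sin w cos w = 1 - sin(2w) = LHS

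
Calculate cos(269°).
cos(269°) = -0.01745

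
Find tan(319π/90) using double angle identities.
tan(319π/90) = 2 tan 319π/180 / (1 - tan²319π/180) = -7.115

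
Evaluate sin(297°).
sin(297°) = -0.891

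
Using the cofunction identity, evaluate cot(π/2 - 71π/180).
cot(π/2 - 71π/180) = tan(71π/180) = 2.904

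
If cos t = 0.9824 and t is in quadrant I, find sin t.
sin t = 0.1868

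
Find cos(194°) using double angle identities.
cos(194°) = cos²97° - sin²97° = -0.9703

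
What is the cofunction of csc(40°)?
csc(40°) = sec(90° - 40°) = sec(50°)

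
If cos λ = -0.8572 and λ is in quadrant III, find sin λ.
sin λ = -0.515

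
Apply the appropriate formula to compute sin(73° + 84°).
sin(73° + 84°) = sin 73° cos 84° + cos 73° sin 84° = 0.3907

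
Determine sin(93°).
sin(93°) = 0.9986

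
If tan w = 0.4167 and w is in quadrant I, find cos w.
cos w = 0.9231 (using tan²w + 1 = sec²w)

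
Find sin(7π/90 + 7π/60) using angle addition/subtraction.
sin(7π/90 + 7π/60) = sin 7π/90 cos 7π/60 + cos 7π/90 sin 7π/60 = 0.5736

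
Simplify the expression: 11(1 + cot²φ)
11(1 + cot²φ) = 11(csc²φ) (using Pythagorean identity)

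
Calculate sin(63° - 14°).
sin(63° - 14°) = sin 63° cos 14° - cos 63° sin 14° = 0.7547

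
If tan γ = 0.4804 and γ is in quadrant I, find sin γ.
sin γ = 0.433 (using tan²γ + 1 = sec²γ)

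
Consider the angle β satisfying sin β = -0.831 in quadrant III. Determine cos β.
cos β = ±√(1 - sin²β) = -0.5563 (negative in QIII)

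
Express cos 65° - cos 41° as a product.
cos 65° - cos 41° = -2 sin(53°) sin(12°)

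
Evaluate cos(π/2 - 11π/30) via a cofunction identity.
cos(π/2 - 11π/30) = sin(11π/30) = 0.9135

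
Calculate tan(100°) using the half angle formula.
tan(100°) = sin 200° / (1 + cos 200°) = -5.671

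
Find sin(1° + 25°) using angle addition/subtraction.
sin(1° + 25°) = sin 1° cos 25° + cos 1° sin 25° = 0.4384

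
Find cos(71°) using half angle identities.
cos(71°) = √((1 + cos 142°)/2) = 0.3256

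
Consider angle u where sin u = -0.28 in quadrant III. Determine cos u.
cos u = ±√(1 - sin²u) = -0.96 (negative in QIII)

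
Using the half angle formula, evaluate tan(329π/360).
tan(329π/360) = sin 329π/180 / (1 + cos 329π/180) = -0.2773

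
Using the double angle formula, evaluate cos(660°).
cos(660°) = cos²330° - sin²330° = 1/2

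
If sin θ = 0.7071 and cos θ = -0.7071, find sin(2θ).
sin(2θ) = 2 sin θ cos θ = -1.0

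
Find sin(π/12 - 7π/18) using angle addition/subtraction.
sin(π/12 - 7π/18) = sin π/12 cos 7π/18 - cos π/12 sin 7π/18 = -0.8192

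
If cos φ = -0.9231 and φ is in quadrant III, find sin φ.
sin φ = -0.3846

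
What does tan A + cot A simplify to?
tan A + cot A = sec A csc A (using Quotient identities)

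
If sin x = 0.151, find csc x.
csc x = 1/sin x = 6.623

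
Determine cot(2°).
cot(2°) = 28.64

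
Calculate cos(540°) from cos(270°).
cos(540°) = cos²270° - sin²270° = -1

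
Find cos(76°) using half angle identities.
cos(76°) = √((1 + cos 152°)/2) = 0.2419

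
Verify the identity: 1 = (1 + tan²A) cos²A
RHS = sec²A · cos²A = (1/cos²A) · cos²A = 1 = LHS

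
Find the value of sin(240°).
sin(240°) = -√3/2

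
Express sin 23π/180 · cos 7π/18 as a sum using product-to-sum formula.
sin 23π/180 cos 7π/18 = (1/2)[sin(23π/180+7π/18) + sin(23π/180-7π/18)]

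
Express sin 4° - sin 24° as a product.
sin 4° - sin 24° = 2 cos(14°) sin(-10°)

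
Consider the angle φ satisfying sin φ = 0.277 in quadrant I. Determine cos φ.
cos φ = √(1 - sin²φ) = 0.9609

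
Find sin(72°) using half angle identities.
sin(72°) = √((1 - cos 144°)/2) = 0.9511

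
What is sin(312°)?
sin(312°) = -0.7431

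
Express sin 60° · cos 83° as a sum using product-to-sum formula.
sin 60° cos 83° = (1/2)[sin(60°+83°) + sin(60°-83°)]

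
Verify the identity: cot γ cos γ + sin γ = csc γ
LHS = cos²γ/sin γ + sin γ = (cos²γ + sin²γ)/sin γ = 1/sin γ = csc γ = RHS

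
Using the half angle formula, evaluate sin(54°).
sin(54°) = √((1 - cos 108°)/2) = 0.809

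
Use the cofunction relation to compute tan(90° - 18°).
tan(90° - 18°) = cot(18°) = 3.078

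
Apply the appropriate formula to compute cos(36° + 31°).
cos(36° + 31°) = cos 36° cos 31° - sin 36° sin 31° = 0.3907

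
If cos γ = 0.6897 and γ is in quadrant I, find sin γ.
sin γ = 0.7241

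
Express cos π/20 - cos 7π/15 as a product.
cos π/20 - cos 7π/15 = -2 sin(31π/120) sin(-5π/24)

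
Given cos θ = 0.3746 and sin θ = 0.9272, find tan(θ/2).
tan(θ/2) = sin θ / (1 + cos θ) = 0.6745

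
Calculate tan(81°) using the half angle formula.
tan(81°) = sin 162° / (1 + cos 162°) = 6.314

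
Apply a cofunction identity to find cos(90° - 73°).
cos(90° - 73°) = sin(73°) = 0.9563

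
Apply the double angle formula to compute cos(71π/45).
cos(71π/45) = cos²71π/90 - sin²71π/90 = 0.2419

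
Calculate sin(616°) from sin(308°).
sin(616°) = 2 sin 308° cos 308° = -0.9703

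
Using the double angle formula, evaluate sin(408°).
sin(408°) = 2 sin 204° cos 204° = 0.7431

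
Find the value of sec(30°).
sec(30°) = 2√3/3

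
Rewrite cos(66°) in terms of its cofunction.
cos(66°) = sin(90° - 66°) = sin(24°)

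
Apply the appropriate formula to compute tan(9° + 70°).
tan(9° + 70°) = (tan 9° + tan 70°)/(1 - tan 9° tan 70°) = 5.145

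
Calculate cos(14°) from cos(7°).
cos(14°) = cos²7° - sin²7° = 0.9703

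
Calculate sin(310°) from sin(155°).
sin(310°) = 2 sin 155° cos 155° = -0.766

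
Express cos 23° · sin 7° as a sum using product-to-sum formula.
cos 23° sin 7° = (1/2)[sin(23°+7°) - sin(23°-7°)]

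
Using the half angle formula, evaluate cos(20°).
cos(20°) = √((1 + cos 40°)/2) = 0.9397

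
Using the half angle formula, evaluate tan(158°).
tan(158°) = sin 316° / (1 + cos 316°) = -0.404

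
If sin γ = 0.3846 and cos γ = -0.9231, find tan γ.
tan γ = sin γ / cos γ = -0.4166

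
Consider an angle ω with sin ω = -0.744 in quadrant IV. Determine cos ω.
cos ω = √(1 - sin²ω) = 0.6682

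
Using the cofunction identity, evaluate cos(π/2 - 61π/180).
cos(π/2 - 61π/180) = sin(61π/180) = 0.8746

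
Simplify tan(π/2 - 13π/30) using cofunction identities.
tan(π/2 - 13π/30) = cot(13π/30)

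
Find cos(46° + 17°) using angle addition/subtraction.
cos(46° + 17°) = cos 46° cos 17° - sin 46° sin 17° = 0.454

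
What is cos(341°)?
cos(341°) = 0.9455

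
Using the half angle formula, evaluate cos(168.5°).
cos(168.5°) = -√((1 + cos 337°)/2) = -0.9799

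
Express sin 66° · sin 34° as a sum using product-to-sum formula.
sin 66° sin 34° = (1/2)[cos(66°-34°) - cos(66°+34°)]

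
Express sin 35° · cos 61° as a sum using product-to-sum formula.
sin 35° cos 61° = (1/2)[sin(35°+61°) + sin(35°-61°)]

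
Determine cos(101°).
cos(101°) = -0.1908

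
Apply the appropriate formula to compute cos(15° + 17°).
cos(15° + 17°) = cos 15° cos 17° - sin 15° sin 17° = 0.848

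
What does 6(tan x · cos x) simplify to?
6(tan x · cos x) = 6(sin x) (using Quotient identity)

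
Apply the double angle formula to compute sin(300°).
sin(300°) = 2 sin 150° cos 150° = -√3/2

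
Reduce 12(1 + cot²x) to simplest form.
12(1 + cot²x) = 12(csc²x) (using Pythagorean identity)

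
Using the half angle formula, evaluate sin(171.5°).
sin(171.5°) = √((1 - cos 343°)/2) = 0.1478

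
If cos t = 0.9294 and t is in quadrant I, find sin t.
sin t = 0.3691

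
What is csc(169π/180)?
csc(169π/180) = 5.241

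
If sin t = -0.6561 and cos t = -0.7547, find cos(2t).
cos(2t) = cos²t - sin²t = 0.1391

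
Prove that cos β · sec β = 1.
LHS = cos β · (1/cos β) = 1 = RHS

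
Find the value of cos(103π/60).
cos(103π/60) = 0.6293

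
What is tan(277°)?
tan(277°) = -8.144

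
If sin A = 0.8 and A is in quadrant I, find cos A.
cos A = 0.6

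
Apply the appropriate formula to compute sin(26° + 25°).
sin(26° + 25°) = sin 26° cos 25° + cos 26° sin 25° = 0.7771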